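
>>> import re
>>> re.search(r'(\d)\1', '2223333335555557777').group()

'22'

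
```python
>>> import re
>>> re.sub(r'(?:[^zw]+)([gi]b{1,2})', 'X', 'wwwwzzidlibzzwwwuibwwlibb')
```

'wwwwzzXzzwwwXwwX'

Pattern: one or more of any character except [zw] (non-capturing group); then one of [gi], then 1 to 2 of the literal 'b' (captured).
Each match is replaced by 'X'.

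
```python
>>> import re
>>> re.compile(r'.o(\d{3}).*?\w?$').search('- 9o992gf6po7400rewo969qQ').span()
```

(2, 25)

The match spans [2:25] → '9o992gf6po7400rewo969qQ'.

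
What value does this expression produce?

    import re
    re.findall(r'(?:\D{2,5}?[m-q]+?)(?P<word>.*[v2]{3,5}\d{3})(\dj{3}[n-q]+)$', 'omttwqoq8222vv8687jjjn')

[('oq8222vv868', '7jjjn')]

Pattern: 2 to 5 of a non-digit (lazy), then one or more of a character in [m-q] (lazy) (non-capturing group); then zero or more of any character, then 3 to 5 of one of [v2], then exactly 3 of a digit (captured as 'word'); then a digit, then exactly 3 of a literal 'j', then one or more of a character in [n-q] (captured); then anchored at the end.
Matches: at [0:22] match 'omttwqoq8222vv8687jjjn', groups = ('oq8222vv868', '7jjjn').
Multiple groups make `findall` return tuples — one 2-tuple for the one match.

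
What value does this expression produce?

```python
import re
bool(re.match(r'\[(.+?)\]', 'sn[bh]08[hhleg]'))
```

False

`re.match` won't scan ahead — the pattern has to work from the very first character.
Here the pattern fails at index 0, so the call returns None, and `bool(None)` is False.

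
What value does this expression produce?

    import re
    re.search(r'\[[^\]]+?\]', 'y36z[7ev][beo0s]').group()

`search` walks the string left to right and returns the first match it finds.
The match spans [4:9] → '[7ev]'.

'[7ev]'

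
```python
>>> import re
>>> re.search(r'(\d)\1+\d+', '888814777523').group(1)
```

The match spans [0:12] → '888814777523'.
Captured: group 1 = '8'.

'8'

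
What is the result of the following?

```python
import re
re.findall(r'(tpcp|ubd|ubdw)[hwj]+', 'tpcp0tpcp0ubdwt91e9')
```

['ubd']

Walking the string: at [10:14] match 'ubdw', group 1 = 'ubd'.
With a single group, `findall` returns only what that group captured — 1 item.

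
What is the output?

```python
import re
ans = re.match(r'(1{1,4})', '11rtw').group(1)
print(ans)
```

The match spans [0:2] → '11'.
Captured: group 1 = '11'.

11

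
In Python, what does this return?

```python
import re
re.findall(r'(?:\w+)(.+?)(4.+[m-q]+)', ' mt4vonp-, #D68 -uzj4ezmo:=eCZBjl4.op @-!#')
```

[('-, #D68 -uzj', '4ezmo:=eCZBjl4.op')]

The pattern matches one or more of a word character (non-capturing group); then one or more of any character (lazy) (captured); then the literal '4', then one or more of any character, then one or more of a character in [m-q] (captured).
A non-greedy quantifier consumes as few characters as it can — just enough that the remainder of the pattern still matches from where it stops; whatever follows it matches normally.
Walking the string: at [1:37] match 'mt4vonp-, #D68 -uzj4ezmo:=eCZBjl4.op', groups = ('-, #D68 -uzj', '4ezmo:=eCZBjl4.op').
`findall` packs the 2 group values into a tuple for every match.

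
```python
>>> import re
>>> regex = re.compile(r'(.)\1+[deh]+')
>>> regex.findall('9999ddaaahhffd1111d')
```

['9', 'a', 'f', '1']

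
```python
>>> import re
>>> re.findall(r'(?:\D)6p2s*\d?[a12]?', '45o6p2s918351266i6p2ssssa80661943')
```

This matches a non-digit (non-capturing group); then the literal '6p2', then zero or more of the literal 's'; then optionally a digit, then optionally one of [a12].
Since nothing is captured, `findall` lists the 2 matched substrings directly.

['o6p2s91', 'i6p2ssssa']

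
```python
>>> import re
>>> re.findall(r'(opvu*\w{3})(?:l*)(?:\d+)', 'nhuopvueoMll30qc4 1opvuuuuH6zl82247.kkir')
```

['opvueoM', 'opvuuuuH6z']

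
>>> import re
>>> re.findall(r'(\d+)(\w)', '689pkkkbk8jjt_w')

[('689', 'p'), ('8', 'j')]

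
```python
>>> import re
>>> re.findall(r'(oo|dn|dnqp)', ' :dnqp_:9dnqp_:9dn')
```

['dn', 'dn', 'dn']

`|` is ordered: at each position the engine commits to the first alternative that works.
`findall` collects group 1 from each match (3 total).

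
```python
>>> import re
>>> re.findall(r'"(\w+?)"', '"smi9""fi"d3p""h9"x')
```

['smi9', 'fi', 'h9']

Matches: at [0:6] match '"smi9"', group 1 = 'smi9'; at [6:10] match '"fi"', group 1 = 'fi'; at [14:18] match '"h9"', group 1 = 'h9'.
Because there's exactly one group, `findall` drops the full match and keeps group 1 from each hit.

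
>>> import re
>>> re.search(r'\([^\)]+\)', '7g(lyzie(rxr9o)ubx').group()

'(lyzie(rxr9o)'

`re.search` scans for the first position where the pattern succeeds.
The match spans [2:15] → '(lyzie(rxr9o)'.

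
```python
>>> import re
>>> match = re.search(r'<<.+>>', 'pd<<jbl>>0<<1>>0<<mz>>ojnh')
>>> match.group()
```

`re.search` tries every starting position until one works.
The match spans [2:22] → '<<jbl>>0<<1>>0<<mz>>'.

'<<jbl>>0<<1>>0<<mz>>'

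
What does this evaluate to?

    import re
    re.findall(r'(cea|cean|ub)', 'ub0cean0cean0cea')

['ub', 'cea', 'cea', 'cea']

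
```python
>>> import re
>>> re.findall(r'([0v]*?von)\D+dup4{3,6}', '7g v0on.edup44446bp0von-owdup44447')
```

This matches zero or more of one of [0v] (lazy), then the literal 'von' (captured); then one or more of a non-digit; then the literal 'dup', then 3 to 6 of the literal '4'.
With a single group, `findall` returns only what that group captured — 1 item.

['0von']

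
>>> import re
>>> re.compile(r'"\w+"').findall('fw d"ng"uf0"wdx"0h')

Matches: at [4:8] → '"ng"'; at [11:16] → '"wdx"'.
Since nothing is captured, `findall` lists the 2 matched substrings directly.

['"ng"', '"wdx"']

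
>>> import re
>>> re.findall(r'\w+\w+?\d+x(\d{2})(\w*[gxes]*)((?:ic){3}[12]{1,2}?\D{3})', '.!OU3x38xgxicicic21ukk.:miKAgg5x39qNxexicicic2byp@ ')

The pattern matches one or more of a word character, then one or more of a word character (lazy); then one or more of a digit, then the literal 'x'; then exactly 2 of a digit (captured); then zero or more of a word character, then zero or more of one of [gxes] (captured); then the literal 'ic' repeated 3 times, then 1 to 2 of one of [12] (lazy), then exactly 3 of a non-digit (captured).
Walking the string: at [2:22] match 'OU3x38xgxicicic21ukk', groups = ('38', 'xgx', 'icicic21ukk'); at [24:49] match 'miKAgg5x39qNxexicicic2byp', groups = ('39', 'qNxex', 'icicic2byp').
3 groups means each result is a tuple of 3 captured strings — 2 here.

[('38', 'xgx', 'icicic21ukk'), ('39', 'qNxex', 'icicic2byp')]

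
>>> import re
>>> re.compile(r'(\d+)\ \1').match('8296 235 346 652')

None

`match` is anchored at position 0; if the pattern doesn't fit there, it returns None.
Here the string doesn't start with a match, so the call returns None.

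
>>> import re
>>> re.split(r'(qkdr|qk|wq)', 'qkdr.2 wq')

['', 'qkdr', '.2 ', 'wq', '']

The regex engine tests alternatives in the order written; an earlier branch that matches wins even if a later one would match more.
Matches to split on: at [0:4] → 'qkdr'; at [7:9] → 'wq'.
Because the pattern has a capturing group, `split` also inserts each captured text between the pieces.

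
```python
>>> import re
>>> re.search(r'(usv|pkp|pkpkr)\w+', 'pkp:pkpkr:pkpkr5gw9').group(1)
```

`search` walks the string left to right and returns the first match it finds.
The match spans [4:9] → 'pkpkr'.
Captured: group 1 = 'pkp'.

'pkp'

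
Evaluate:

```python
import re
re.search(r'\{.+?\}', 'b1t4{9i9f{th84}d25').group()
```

'{9i9f{th84}'

`re.search` scans for the first position where the pattern succeeds.
The match spans [4:15] → '{9i9f{th84}'.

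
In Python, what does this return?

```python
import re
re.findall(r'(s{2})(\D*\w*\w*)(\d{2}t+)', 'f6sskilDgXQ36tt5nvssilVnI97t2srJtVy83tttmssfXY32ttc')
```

[('ss', 'kilDgXQ36tt5nvssilVnI97t2srJtVy83tttmssfXY', '32tt')]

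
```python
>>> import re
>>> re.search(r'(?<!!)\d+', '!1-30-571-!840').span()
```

(3, 5)

Because the assertion is negative and zero-width, positions next to the forbidden text are skipped.
`re.search` scans for the first position where the pattern succeeds.
The match spans [3:5] → '30'.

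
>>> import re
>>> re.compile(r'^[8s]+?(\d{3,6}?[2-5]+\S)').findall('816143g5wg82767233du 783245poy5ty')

['16143g']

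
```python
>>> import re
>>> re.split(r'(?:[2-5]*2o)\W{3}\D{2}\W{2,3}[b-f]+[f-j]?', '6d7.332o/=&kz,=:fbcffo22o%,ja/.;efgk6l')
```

The pattern matches zero or more of a character in [2-5], then the literal '2o' (non-capturing group); then exactly 3 of a non-word character, then exactly 2 of a non-digit, then 2 to 3 of a non-word character; then one or more of a character in [b-f], then optionally a character in [f-j].
Matches to split on: at [4:21] → '332o/=&kz,=:fbcff'.
Splitting on the pattern gives 2 pieces.

['6d7.', 'o22o%,ja/.;efgk6l']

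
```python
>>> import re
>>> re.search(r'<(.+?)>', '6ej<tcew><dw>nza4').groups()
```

('tcew',)

With the lazy modifier that quantifier settles for the fewest repetitions that let the rest of the pattern succeed (the atoms after it are unaffected and can still be greedy).
`re.search` scans for the first position where the pattern succeeds.
The match spans [3:9] → '<tcew>'.
Captured: group 1 = 'tcew'.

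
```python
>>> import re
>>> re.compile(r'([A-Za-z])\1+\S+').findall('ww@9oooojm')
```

['w']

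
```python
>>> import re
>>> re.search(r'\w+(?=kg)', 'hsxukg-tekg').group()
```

Lookahead/lookbehind check context without consuming it, so the matched span excludes the asserted characters.
The match spans [0:4] → 'hsxu'.

'hsxu'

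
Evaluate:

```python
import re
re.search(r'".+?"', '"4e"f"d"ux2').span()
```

(0, 4)

Lazy quantifiers expand one character at a time until the remainder of the pattern can match.
The match spans [0:4] → '"4e"'.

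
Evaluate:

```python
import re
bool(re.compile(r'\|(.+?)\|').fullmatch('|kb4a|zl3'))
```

`re.fullmatch` requires the pattern to consume the entire string.
Here there's no way to consume every character, so the call returns None, and `bool(None)` is False.

False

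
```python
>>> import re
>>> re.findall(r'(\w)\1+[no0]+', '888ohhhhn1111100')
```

['8', 'h', '1']

The backreference `\1` re-matches whatever the first group consumed, character for character.
Matches: at [0:4] match '888o', group 1 = '8'; at [4:9] match 'hhhhn', group 1 = 'h'; at [9:16] match '1111100', group 1 = '1'.
`findall` collects group 1 from each match (3 total).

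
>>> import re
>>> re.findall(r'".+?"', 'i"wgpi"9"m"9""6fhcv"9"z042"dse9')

['"wgpi"', '"m"', '""6fhcv"', '"z042"']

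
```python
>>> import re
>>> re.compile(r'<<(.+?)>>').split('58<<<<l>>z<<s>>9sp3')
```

['58', '<<l', 'z', 's', '9sp3']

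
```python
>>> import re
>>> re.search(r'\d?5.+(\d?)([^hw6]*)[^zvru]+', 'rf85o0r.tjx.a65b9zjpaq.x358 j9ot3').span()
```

(2, 33)

This matches optionally a digit, then the literal '5', then one or more of any character; then optionally a digit (captured); then zero or more of any character except [hw6] (captured); then one or more of any character except [zvru].
`re.search` tries every starting position until one works.
The match spans [2:33] → '85o0r.tjx.a65b9zjpaq.x358 j9ot3'.
Captured: group 1 = '', group 2 = ''.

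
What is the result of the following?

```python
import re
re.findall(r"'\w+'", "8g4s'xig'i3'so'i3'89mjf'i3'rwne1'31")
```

["'xig'", "'so'", "'89mjf'", "'rwne1'"]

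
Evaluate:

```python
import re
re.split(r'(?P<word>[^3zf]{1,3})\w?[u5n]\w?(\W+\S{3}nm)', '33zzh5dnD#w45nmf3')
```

['33zz', 'h5d', '#w45nm', 'f3']

The pattern matches 1 to 3 of any character except [3zf] (captured as 'word'); then optionally a word character, then one of [u5n], then optionally a word character; then one or more of a non-word character, then exactly 3 of a non-whitespace character, then the literal 'nm' (captured).
Matches to split on: at [4:15] → 'h5dnD#w45nm'.
The group in the pattern means `split` returns the separators' captures alongside the pieces.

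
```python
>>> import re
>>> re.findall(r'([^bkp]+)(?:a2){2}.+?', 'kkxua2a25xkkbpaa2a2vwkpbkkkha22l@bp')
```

Because there's exactly one group, `findall` drops the full match and keeps group 1 from each hit.

['xu', 'a']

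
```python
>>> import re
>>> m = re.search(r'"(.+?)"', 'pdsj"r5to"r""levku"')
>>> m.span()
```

(4, 10)

`search` walks the string left to right and returns the first match it finds.
The match spans [4:10] → '"r5to"'.
Captured: group 1 = 'r5to'.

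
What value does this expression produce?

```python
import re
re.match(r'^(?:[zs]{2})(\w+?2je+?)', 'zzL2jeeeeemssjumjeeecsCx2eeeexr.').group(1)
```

'L2je'

The match spans [0:6] → 'zzL2je'.
Captured: group 1 = 'L2je'.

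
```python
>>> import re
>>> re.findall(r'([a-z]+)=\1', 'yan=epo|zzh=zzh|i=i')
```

The backreference `\1` re-matches whatever the first group consumed, character for character.
Because there's exactly one group, `findall` drops the full match and keeps group 1 from each hit.

['zzh', 'i']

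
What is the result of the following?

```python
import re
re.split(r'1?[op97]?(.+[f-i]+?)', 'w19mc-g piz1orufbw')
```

['', 'w19mc-g piz1oruf', 'bw']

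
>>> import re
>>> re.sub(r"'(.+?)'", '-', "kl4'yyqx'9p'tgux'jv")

Lazy quantifiers expand one character at a time until the remainder of the pattern can match.
Each match is replaced by '-'.

'kl4-9p-jv'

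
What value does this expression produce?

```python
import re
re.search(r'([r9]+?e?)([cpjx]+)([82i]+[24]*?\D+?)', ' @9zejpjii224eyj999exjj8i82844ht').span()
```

A `+?`/`*?`/`{m,n}?` starts at its minimum and grows only as far as needed for what follows to match.
The match spans [16:31] → '999exjj8i82844h'.

(16, 31)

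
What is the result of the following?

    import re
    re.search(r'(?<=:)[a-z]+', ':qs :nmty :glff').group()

'qs'

The positive lookaround only admits positions where the adjacent text matches; those characters stay outside the span.
The match spans [1:3] → 'qs'.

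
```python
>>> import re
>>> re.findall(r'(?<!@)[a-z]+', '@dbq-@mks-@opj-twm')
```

Because the assertion is negative and zero-width, positions next to the forbidden text are skipped.
Walking the string: at [2:4] → 'bq'; at [7:9] → 'ks'; at [12:14] → 'pj'; at [15:18] → 'twm'.
With no groups in the pattern, `findall` gives back each whole match — 4 here.

['bq', 'ks', 'pj', 'twm']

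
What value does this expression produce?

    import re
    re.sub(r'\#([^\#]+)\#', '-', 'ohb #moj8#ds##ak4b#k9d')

'ohb -ds#-k9d'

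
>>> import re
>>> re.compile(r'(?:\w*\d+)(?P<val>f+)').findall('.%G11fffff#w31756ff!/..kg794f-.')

This matches zero or more of a word character, then one or more of a digit (non-capturing group); then one or more of a literal 'f' (captured as 'val').
Matches: at [2:10] match 'G11fffff', group 1 = 'fffff'; at [11:19] match 'w31756ff', group 1 = 'ff'; at [23:29] match 'kg794f', group 1 = 'f'.
`findall` collects group 1 from each match (3 total).

['fffff', 'ff', 'f']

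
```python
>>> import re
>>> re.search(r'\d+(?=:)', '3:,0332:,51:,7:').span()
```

(0, 1)

The lookaround is zero-width — it requires the adjacent text to match without consuming it, so the asserted text isn't part of the match.
`search` walks the string left to right and returns the first match it finds.
The match spans [0:1] → '3'.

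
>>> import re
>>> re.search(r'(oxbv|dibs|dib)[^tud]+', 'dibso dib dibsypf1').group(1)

'dibs'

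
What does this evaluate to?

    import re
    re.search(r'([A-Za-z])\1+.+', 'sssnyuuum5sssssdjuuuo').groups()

('s',)

The match spans [0:21] → 'sssnyuuum5sssssdjuuuo'.
Captured: group 1 = 's'.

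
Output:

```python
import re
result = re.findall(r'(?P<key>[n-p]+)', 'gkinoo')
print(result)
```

['noo']

This matches one or more of a character in [n-p] (captured as 'key').
Matches: at [3:6] match 'noo', group 1 = 'noo'.
`findall` collects group 1 from the one match (1 total).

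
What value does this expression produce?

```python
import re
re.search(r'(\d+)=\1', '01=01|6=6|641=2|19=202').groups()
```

('01',)

`\1` has to match the exact text group 1 already captured.
Unlike `match`, `search` isn't anchored — it looks for the pattern anywhere in the string.
The match spans [0:5] → '01=01'.
Captured: group 1 = '01'.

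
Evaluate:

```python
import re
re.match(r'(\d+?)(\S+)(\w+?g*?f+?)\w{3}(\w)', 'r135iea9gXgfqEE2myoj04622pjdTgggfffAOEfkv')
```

None

The pattern matches one or more of a digit (lazy) (captured); then one or more of a non-whitespace character (captured); then one or more of a word character (lazy), then zero or more of the literal 'g' (lazy), then one or more of the literal 'f' (lazy) (captured); then exactly 3 of a word character; then a word character (captured).
`match` is anchored at position 0; if the pattern doesn't fit there, it returns None.
Here the pattern fails at index 0, so the call returns None.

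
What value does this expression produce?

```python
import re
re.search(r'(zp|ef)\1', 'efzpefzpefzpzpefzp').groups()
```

The backreference `\1` re-matches whatever the first group consumed, character for character.
`re.search` scans for the first position where the pattern succeeds.
The match spans [10:14] → 'zpzp'.
Captured: group 1 = 'zp'.

('zp',)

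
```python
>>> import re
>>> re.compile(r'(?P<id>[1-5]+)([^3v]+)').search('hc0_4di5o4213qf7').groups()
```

('4', 'di5o421')

The match spans [4:12] → '4di5o421'.
Captured: group 1 = '4', group 2 = 'di5o421'.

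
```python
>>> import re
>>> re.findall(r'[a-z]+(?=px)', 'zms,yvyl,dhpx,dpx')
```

Lookahead/lookbehind check context without consuming it, so the matched span excludes the asserted characters.
Since nothing is captured, `findall` lists the 2 matched substrings directly.

['dh', 'd']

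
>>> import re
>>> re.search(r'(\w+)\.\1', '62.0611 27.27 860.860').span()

(8, 13)

A backreference is literal: `\1` must see the identical characters the first group matched.
`search` walks the string left to right and returns the first match it finds.
The match spans [8:13] → '27.27'.
Captured: group 1 = '27'.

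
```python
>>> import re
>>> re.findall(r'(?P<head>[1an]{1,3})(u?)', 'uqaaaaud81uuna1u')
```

Multiple groups make `findall` return tuples — one 2-tuple for each match.

[('aaa', ''), ('a', 'u'), ('1', 'u'), ('na1', 'u')]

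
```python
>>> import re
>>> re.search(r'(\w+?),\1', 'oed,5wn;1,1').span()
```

The backreference `\1` re-matches whatever the first group consumed, character for character.
`re.search` scans for the first position where the pattern succeeds.
The match spans [8:11] → '1,1'.
Captured: group 1 = '1'.

(8, 11)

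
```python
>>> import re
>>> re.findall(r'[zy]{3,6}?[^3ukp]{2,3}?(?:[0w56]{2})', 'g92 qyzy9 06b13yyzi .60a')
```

['yzy9 06', 'yyzi .60']

Pattern: 3 to 6 of one of [zy] (lazy), then 2 to 3 of any character except [3ukp] (lazy); then exactly 2 of one of [0w56] (non-capturing group).
With no groups in the pattern, `findall` gives back each whole match — 2 here.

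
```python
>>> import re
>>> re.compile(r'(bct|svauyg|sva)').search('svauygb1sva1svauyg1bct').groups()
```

('svauyg',)

The match spans [0:6] → 'svauyg'.
Captured: group 1 = 'svauyg'.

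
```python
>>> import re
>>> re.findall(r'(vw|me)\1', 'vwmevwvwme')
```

['vw']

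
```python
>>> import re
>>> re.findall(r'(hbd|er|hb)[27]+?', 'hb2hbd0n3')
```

['hb']

`findall` collects group 1 from the one match (1 total).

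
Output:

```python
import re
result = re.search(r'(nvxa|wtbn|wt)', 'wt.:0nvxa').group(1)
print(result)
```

wt

`search` walks the string left to right and returns the first match it finds.
The match spans [0:2] → 'wt'.
Captured: group 1 = 'wt'.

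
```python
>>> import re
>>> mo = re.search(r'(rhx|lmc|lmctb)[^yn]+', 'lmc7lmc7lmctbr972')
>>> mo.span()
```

(0, 17)

Unlike `match`, `search` isn't anchored — it looks for the pattern anywhere in the string.
The match spans [0:17] → 'lmc7lmc7lmctbr972'.
Captured: group 1 = 'lmc'.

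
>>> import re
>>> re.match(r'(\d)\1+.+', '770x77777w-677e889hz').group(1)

'7'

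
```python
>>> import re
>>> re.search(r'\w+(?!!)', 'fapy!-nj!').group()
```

The negative lookahead/lookbehind blocks any match where the forbidden context is present.
The match spans [0:3] → 'fap'.

'fap'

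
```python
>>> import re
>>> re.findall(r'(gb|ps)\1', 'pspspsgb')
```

The backreference `\1` re-matches whatever the first group consumed, character for character.
Scanning left to right: at [0:4] match 'psps', group 1 = 'ps'.
With a single group, `findall` returns only what that group captured — 1 item.

['ps']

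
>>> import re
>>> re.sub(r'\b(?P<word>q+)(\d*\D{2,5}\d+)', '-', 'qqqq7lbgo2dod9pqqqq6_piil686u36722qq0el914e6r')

'-dod9pqqqq6_piil686u36722qq0el914e6r'

`sub` substitutes '-' at each match site.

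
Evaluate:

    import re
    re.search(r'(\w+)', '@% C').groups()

('C',)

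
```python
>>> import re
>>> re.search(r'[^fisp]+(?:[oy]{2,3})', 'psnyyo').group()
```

'nyyo'

The pattern matches one or more of any character except [fisp]; then 2 to 3 of one of [oy] (non-capturing group).
`re.search` scans for the first position where the pattern succeeds.
The match spans [2:6] → 'nyyo'.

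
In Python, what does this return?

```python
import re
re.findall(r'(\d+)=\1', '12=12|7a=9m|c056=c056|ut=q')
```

['12']

A backreference is literal: `\1` must see the identical characters the first group matched.
With a single group, `findall` returns only what that group captured — 1 item.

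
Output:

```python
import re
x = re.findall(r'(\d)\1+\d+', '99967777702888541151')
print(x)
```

The backreference `\1` re-matches whatever the first group consumed, character for character.
Scanning left to right: at [0:20] match '99967777702888541151', group 1 = '9'.
One capturing group, so `findall` returns just the captured substring from the one match — 1 in all.

['9']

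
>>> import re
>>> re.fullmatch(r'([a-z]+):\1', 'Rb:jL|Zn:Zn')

None

`\1` has to match the exact text group 1 already captured.
For `fullmatch`, every character of the input must be accounted for by the pattern.
Here the pattern can't cover the whole string, so the call returns None.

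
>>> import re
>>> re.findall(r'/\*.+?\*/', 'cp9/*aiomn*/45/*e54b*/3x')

The `?` after the quantifier makes it lazy — it takes as little as possible before letting the rest of the pattern try.
Scanning left to right: at [3:12] → '/*aiomn*/'; at [14:22] → '/*e54b*/'.
Since nothing is captured, `findall` lists the 2 matched substrings directly.

['/*aiomn*/', '/*e54b*/']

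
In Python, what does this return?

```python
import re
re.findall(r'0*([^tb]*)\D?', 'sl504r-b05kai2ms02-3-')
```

['sl504r-', '5kai2ms02-3-', '']

The pattern matches zero or more of a literal '0'; then zero or more of any character except [tb] (captured); then optionally a non-digit.
Walking the string: at [0:8] match 'sl504r-b', group 1 = 'sl504r-'; at [8:21] match '05kai2ms02-3-', group 1 = '5kai2ms02-3-'; at [21:21] match '', group 1 = ''.
Because there's exactly one group, `findall` drops the full match and keeps group 1 from each hit.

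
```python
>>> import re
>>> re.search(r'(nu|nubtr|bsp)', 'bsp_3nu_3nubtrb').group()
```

The match spans [0:3] → 'bsp'.

'bsp'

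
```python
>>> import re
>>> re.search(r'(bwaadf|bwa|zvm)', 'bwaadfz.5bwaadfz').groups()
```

Branches in `(...|...)` are attempted left-to-right; the first branch that allows the whole pattern to succeed is taken.
`search` walks the string left to right and returns the first match it finds.
The match spans [0:6] → 'bwaadf'.
Captured: group 1 = 'bwaadf'.

('bwaadf',)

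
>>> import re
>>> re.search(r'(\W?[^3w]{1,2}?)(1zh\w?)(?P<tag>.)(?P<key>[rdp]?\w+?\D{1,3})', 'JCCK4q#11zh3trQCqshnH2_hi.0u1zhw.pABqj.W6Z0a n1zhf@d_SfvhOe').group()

'#11zh3trQCqs'

A non-greedy quantifier consumes as few characters as it can — just enough that the remainder of the pattern still matches from where it stops; whatever follows it matches normally.
The match spans [6:18] → '#11zh3trQCqs'.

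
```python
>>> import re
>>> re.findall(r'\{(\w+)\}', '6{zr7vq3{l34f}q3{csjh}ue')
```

['l34f', 'csjh']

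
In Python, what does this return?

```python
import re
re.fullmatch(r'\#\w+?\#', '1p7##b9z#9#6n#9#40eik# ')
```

`re.fullmatch` is like wrapping the pattern in `^…$` (in single-line mode).
Here the string isn't matched end-to-end, so the call returns None.

None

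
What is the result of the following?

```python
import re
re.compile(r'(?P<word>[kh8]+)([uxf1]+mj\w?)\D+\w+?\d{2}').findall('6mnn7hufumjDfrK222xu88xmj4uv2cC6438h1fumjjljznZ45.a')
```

The `?` after the quantifier makes it lazy — it takes as little as possible before letting the rest of the pattern try.
With 2 capturing groups, `findall` returns a 2-tuple per match.

[('h', 'ufumjD'), ('88', 'xmj4'), ('8h', '1fumjj')]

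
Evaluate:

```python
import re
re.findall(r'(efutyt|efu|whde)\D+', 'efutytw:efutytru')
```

['efutyt']

Alternation isn't longest-match — the leftmost alternative that fits at this position is chosen.
Walking the string: at [0:16] match 'efutytw:efutytru', group 1 = 'efutyt'.
With a single group, `findall` returns only what that group captured — 1 item.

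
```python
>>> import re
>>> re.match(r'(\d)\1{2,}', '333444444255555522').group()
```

'333'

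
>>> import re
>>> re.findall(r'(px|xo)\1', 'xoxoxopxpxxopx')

['xo', 'px']

`\1` has to match the exact text group 1 already captured.
Because there's exactly one group, `findall` drops the full match and keeps group 1 from each hit.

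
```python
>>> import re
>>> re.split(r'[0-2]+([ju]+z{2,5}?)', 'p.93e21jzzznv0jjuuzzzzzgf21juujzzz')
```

['p.93e', 'jzz', 'znv', 'jjuuzz', 'zzzgf', 'juujzz', 'z']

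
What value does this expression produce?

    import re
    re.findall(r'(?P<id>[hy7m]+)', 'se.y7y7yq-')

This matches one or more of one of [hy7m] (captured as 'id').
`findall` collects group 1 from the one match (1 total).

['y7y7y']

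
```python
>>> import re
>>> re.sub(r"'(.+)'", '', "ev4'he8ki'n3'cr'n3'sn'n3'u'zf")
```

'ev4zf'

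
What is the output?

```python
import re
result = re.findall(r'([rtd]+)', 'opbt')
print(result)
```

This matches one or more of one of [rtd] (captured).
Walking the string: at [3:4] match 't', group 1 = 't'.
One capturing group, so `findall` returns just the captured substring from the one match — 1 in all.

['t']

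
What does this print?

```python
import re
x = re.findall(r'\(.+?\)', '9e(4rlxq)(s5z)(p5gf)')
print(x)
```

A non-greedy quantifier consumes as few characters as it can — just enough that the remainder of the pattern still matches from where it stops; whatever follows it matches normally.
Matches: at [2:9] → '(4rlxq)'; at [9:14] → '(s5z)'; at [14:20] → '(p5gf)'.
Since nothing is captured, `findall` lists the 3 matched substrings directly.

['(4rlxq)', '(s5z)', '(p5gf)']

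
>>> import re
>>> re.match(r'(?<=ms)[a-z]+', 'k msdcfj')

Lookahead/lookbehind check context without consuming it, so the matched span excludes the asserted characters.
`match` is anchored at position 0; if the pattern doesn't fit there, it returns None.
Here the pattern fails at index 0, so the call returns None.

None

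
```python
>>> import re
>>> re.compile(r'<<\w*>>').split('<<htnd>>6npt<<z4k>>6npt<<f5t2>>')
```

The string is cut at each match, leaving 4 pieces.

['', '6npt', '6npt', '']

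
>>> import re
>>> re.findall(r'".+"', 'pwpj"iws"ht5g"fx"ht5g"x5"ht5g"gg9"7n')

['"iws"ht5g"fx"ht5g"x5"ht5g"gg9"']

Walking the string: at [4:34] → '"iws"ht5g"fx"ht5g"x5"ht5g"gg9"'.
Since nothing is captured, `findall` lists the 1 matched substring directly.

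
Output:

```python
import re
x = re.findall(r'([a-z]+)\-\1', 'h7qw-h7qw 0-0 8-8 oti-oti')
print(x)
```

['oti']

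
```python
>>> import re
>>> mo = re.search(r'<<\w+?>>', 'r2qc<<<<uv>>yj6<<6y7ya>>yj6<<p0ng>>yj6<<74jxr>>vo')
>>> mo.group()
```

`re.search` scans for the first position where the pattern succeeds.
The match spans [6:12] → '<<uv>>'.

'<<uv>>'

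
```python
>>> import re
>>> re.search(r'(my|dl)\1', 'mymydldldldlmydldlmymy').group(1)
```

The backreference `\1` re-matches whatever the first group consumed, character for character.
Unlike `match`, `search` isn't anchored — it looks for the pattern anywhere in the string.
The match spans [0:4] → 'mymy'.
Captured: group 1 = 'my'.

'my'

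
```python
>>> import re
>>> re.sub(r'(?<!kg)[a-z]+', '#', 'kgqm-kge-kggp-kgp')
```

'#-#-#-#'

Because the assertion is negative and zero-width, positions next to the forbidden text are skipped.
Matches: at [0:4] → 'kgqm'; at [5:8] → 'kge'; at [9:13] → 'kggp'; at [14:17] → 'kgp'.
`sub` substitutes '#' at each match site.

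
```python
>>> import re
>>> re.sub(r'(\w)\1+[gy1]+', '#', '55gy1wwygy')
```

'##'

`\1` is not a pattern — it's the concrete string captured by group 1, re-applied verbatim.
Every occurrence is swapped for '#'.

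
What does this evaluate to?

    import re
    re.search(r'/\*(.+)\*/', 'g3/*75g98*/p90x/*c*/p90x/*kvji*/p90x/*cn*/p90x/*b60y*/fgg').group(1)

The match spans [2:54] → '/*75g98*/p90x/*c*/p90x/*kvji*/p90x/*cn*/p90x/*b60y*/'.
Captured: group 1 = '75g98*/p90x/*c*/p90x/*kvji*/p90x/*cn*/p90x/*b60y'.

'75g98*/p90x/*c*/p90x/*kvji*/p90x/*cn*/p90x/*b60y'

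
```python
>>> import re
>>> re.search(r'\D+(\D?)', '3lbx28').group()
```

The pattern matches one or more of a non-digit; then optionally a non-digit (captured).
The match spans [1:4] → 'lbx'.

'lbx'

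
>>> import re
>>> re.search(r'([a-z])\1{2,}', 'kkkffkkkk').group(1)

The match spans [0:3] → 'kkk'.
Captured: group 1 = 'k'.

'k'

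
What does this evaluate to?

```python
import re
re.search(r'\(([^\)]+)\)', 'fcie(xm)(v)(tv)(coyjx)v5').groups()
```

('xm',)

The match spans [4:8] → '(xm)'.
Captured: group 1 = 'xm'.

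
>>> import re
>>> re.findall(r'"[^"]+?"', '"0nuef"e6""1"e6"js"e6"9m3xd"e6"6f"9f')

['"0nuef"', '"1"', '"js"', '"9m3xd"', '"6f"']

With no groups in the pattern, `findall` gives back each whole match — 5 here.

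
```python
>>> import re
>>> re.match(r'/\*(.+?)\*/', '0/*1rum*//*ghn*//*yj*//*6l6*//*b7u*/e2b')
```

None

`match` is anchored at position 0; if the pattern doesn't fit there, it returns None.
Here the pattern fails at index 0, so the call returns None.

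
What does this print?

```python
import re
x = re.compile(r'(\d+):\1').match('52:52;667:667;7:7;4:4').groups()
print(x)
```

`\1` has to match the exact text group 1 already captured.
`re.match` only tries the pattern at the start of the string.
The match spans [0:5] → '52:52'.
Captured: group 1 = '52'.

('52',)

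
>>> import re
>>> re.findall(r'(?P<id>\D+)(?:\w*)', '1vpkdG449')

['vpkdG']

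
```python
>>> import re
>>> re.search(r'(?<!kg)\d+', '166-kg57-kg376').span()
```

The negative lookahead/lookbehind blocks any match where the forbidden context is present.
`search` walks the string left to right and returns the first match it finds.
The match spans [0:3] → '166'.

(0, 3)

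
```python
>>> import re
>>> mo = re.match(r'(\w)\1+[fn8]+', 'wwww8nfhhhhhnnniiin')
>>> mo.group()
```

'wwww8nf'

A backreference is literal: `\1` must see the identical characters the first group matched.
`match` is anchored at position 0; if the pattern doesn't fit there, it returns None.
The match spans [0:7] → 'wwww8nf'.
Captured: group 1 = 'w'.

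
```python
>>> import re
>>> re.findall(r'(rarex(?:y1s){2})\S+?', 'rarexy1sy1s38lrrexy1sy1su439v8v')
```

The pattern matches the literal 'rar', then the literal 'ex', then the literal 'y1s' repeated 2 times (captured); then one or more of a non-whitespace character (lazy).
With a single group, `findall` returns only what that group captured — 1 item.

['rarexy1sy1s']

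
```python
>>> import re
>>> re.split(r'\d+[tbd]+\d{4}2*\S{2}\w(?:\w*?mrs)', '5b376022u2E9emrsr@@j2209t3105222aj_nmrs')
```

['', 'r@@j', '']

Pattern: one or more of a digit, then one or more of one of [tbd], then exactly 4 of a digit; then zero or more of a literal '2', then exactly 2 of a non-whitespace character, then a word character; then zero or more of a word character (lazy), then the literal 'mrs' (non-capturing group).
Matches to split on: at [0:16] → '5b376022u2E9emrs'; at [20:39] → '2209t3105222aj_nmrs'.
Splitting on the pattern gives 3 pieces.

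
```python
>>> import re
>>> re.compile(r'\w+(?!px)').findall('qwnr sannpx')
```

['qwnr', 'sannpx']

A negative assertion filters positions out without eating any characters.
Since nothing is captured, `findall` lists the 2 matched substrings directly.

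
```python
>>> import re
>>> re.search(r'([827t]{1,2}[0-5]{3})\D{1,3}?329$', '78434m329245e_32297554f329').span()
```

Pattern: 1 to 2 of one of [827t], then exactly 3 of a character in [0-5] (captured); then 1 to 3 of a non-digit (lazy), then the literal '329'; then anchored at the end.
The match spans [18:26] → '7554f329'.

(18, 26)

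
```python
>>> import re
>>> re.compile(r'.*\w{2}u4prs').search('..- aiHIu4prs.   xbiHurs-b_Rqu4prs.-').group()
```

Pattern: zero or more of any character; then exactly 2 of a word character, then the literal 'u4', then the literal 'prs'.
`search` walks the string left to right and returns the first match it finds.
The match spans [0:34] → '..- aiHIu4prs.   xbiHurs-b_Rqu4prs'.

'..- aiHIu4prs.   xbiHurs-b_Rqu4prs'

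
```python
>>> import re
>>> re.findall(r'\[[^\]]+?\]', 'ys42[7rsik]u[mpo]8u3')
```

Walking the string: at [4:11] → '[7rsik]'; at [12:17] → '[mpo]'.
`findall` yields the raw match text (2 of them) because the pattern has no groups.

['[7rsik]', '[mpo]']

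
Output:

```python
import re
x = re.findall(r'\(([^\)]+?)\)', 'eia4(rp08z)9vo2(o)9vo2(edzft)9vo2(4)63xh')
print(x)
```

Matches: at [4:11] match '(rp08z)', group 1 = 'rp08z'; at [15:18] match '(o)', group 1 = 'o'; at [22:29] match '(edzft)', group 1 = 'edzft'; at [33:36] match '(4)', group 1 = '4'.
`findall` collects group 1 from each match (4 total).

['rp08z', 'o', 'edzft', '4']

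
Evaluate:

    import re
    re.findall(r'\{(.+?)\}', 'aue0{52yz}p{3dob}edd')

['52yz', '3dob']

Because there's exactly one group, `findall` drops the full match and keeps group 1 from each hit.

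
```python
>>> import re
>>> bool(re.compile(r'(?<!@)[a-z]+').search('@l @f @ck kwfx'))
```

True

`(?!…)`/`(?<!…)` only lets a position through if the neighbouring text does NOT match; no characters are consumed.
The match spans [8:9] → 'k'.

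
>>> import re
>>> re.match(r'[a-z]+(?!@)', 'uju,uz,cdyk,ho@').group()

'uju'

`match` is anchored at position 0; if the pattern doesn't fit there, it returns None.
The match spans [0:3] → 'uju'.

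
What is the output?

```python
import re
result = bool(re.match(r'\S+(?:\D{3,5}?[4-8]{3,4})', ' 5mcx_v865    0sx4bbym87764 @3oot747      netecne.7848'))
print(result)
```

False

The pattern matches one or more of a non-whitespace character; then 3 to 5 of a non-digit (lazy), then 3 to 4 of a character in [4-8] (non-capturing group).
`match` is anchored at position 0; if the pattern doesn't fit there, it returns None.
Here the pattern fails at index 0, so the call returns None, and `bool(None)` is False.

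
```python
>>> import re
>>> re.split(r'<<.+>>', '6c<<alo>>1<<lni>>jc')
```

['6c', 'jc']

The string is cut at each match, leaving 2 pieces.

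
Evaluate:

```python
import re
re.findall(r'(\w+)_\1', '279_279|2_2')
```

['279', '2']

After group 1 captures some text, `\1` only succeeds where that same text appears again.
Scanning left to right: at [0:7] match '279_279', group 1 = '279'; at [8:11] match '2_2', group 1 = '2'.
`findall` collects group 1 from each match (2 total).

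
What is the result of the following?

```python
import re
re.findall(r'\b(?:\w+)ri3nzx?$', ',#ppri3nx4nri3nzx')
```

This matches a word boundary (`\b`, zero-width); then one or more of a word character (non-capturing group); then the literal 'ri3', then the literal 'nz', then optionally a literal 'x'; then anchored at the end.
Walking the string: at [2:17] → 'ppri3nx4nri3nzx'.
No capturing groups, so `findall` returns the 1 full match string.

['ppri3nx4nri3nzx']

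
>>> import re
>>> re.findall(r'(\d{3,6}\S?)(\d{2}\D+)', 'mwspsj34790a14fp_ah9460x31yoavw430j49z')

[('34790a', '14fp_ah'), ('9460x', '31yoavw'), ('430j', '49z')]

Pattern: 3 to 6 of a digit, then optionally a non-whitespace character (captured); then exactly 2 of a digit, then one or more of a non-digit (captured).
Matches: at [6:19] match '34790a14fp_ah', groups = ('34790a', '14fp_ah'); at [19:31] match '9460x31yoavw', groups = ('9460x', '31yoavw'); at [31:38] match '430j49z', groups = ('430j', '49z').
2 groups means each result is a tuple of 2 captured strings — 3 here.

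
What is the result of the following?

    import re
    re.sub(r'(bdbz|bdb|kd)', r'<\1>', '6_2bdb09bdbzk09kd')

'6_2<bdb>09<bdbz>k09<kd>'

The regex engine tests alternatives in the order written; an earlier branch that matches wins even if a later one would match more.
`\1` in the replacement pulls in group 1's text for each match.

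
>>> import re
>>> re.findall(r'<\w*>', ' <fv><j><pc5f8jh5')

`findall` yields the raw match text (2 of them) because the pattern has no groups.

['<fv>', '<j>']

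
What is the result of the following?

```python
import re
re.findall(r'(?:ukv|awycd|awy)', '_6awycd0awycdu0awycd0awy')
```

['awycd', 'awycd', 'awycd', 'awy']

Branches in `(...|...)` are attempted left-to-right; the first branch that allows the whole pattern to succeed is taken.
Walking the string: at [2:7] → 'awycd'; at [8:13] → 'awycd'; at [15:20] → 'awycd'; at [21:24] → 'awy'.
`findall` yields the raw match text (4 of them) because the pattern has no groups.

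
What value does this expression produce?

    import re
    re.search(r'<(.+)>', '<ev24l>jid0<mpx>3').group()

`search` walks the string left to right and returns the first match it finds.
The match spans [0:16] → '<ev24l>jid0<mpx>'.
Captured: group 1 = 'ev24l>jid0<mpx'.

'<ev24l>jid0<mpx>'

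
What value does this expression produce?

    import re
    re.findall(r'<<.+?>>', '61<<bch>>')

['<<bch>>']

`findall` yields the raw match text (1 of them) because the pattern has no groups.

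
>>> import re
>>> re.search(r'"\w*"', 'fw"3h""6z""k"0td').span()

(2, 6)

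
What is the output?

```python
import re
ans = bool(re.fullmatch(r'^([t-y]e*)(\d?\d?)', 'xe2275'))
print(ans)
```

False

The pattern matches anchored at the start of the string; then a character in [t-y], then zero or more of a literal 'e' (captured); then optionally a digit, then optionally a digit (captured).
`fullmatch` succeeds only if the pattern covers the string from start to end.
Here there's no way to consume every character, so the call returns None, and `bool(None)` is False.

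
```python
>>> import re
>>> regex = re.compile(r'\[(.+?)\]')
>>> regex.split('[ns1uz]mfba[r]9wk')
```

['', 'ns1uz', 'mfba', 'r', '9wk']

`re.split` interleaves the captured-group text with the surrounding fragments.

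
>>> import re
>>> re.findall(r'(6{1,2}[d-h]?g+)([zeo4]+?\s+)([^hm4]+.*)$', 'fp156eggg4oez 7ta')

The pattern matches 1 to 2 of a literal '6', then optionally a character in [d-h], then one or more of the literal 'g' (captured); then one or more of one of [zeo4] (lazy), then one or more of whitespace (captured); then one or more of any character except [hm4], then zero or more of any character (captured); then anchored at the end.
Matches: at [4:17] match '6eggg4oez 7ta', groups = ('6eggg', '4oez ', '7ta').
With 3 capturing groups, `findall` returns a 3-tuple per match.

[('6eggg', '4oez ', '7ta')]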